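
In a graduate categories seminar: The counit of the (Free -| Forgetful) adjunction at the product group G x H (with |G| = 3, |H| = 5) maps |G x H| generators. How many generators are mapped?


The counit epsilon_K: F(U(K)) -> K of the Free-Forgetful adjunction
maps |K| generators of F(U(K)) into K. For K = G x H (the product group),
|G x H| = |G| * |H|.
Total generators mapped = 3 * 5 = 15.

15


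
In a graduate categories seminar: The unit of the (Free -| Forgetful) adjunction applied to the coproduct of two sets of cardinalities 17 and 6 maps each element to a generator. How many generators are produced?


The unit eta_X: X -> U(F(X)) of the Free-Forgetful adjunction
maps each element of X to a generator of F(X). For X = S + T (disjoint
union in Set), |S + T| = |S| + |T|.
Total mappings = 17 + 6 = 23.

23


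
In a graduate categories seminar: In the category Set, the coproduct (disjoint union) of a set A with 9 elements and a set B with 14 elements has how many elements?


In Set, the coproduct A + B is the disjoint union.
|A + B| = |A| + |B| = 9 + 14 = 23

23


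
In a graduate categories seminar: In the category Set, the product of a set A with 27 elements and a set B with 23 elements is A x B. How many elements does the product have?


In Set, the product A x B is the Cartesian product.
By the universal property, |A x B| = |A| * |B|.
|A x B| = 27 * 23 = 621

621


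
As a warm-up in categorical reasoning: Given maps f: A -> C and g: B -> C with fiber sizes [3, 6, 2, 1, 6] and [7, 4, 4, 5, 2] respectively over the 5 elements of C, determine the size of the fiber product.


The pullback A x_C B consists of pairs (a, b) with f(a) = g(b).
For each element c in C, the fiber product has |f^-1(c)| * |g^-1(c)| elements.
Summing over C: 3 * 7 + 6 * 4 + 2 * 4 + 1 * 5 + 6 * 2
= 21 + 24 + 8 + 5 + 12 = 70

70


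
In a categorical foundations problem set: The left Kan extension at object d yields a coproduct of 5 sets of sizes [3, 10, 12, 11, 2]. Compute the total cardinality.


Pointwise, the left Kan extension (Lan_F H)(d) is the colimit, indexed
by the comma category (F downarrow d), of H composed with the
projection (F downarrow d) -> C. Here that colimit is given
as a coproduct (disjoint union) of sets, so its cardinality is the
sum of the sizes of the summands.
Coproduct of sets with sizes: 3 + 10 + 12 + 11 + 2
= 38

38


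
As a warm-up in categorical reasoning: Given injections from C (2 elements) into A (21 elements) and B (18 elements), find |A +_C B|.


The pushout A +_C B identifies the images of C in A and B.
|A +_C B| = |A| + |B| - |C| (for injections).
= 21 + 18 - 2 = 37

37


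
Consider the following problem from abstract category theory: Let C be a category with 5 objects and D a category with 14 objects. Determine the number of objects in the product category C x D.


The product category C x D has objects that are pairs (c, d).
Number of pairs = |Ob(C)| * |Ob(D)| = 5 * 14 = 70

70


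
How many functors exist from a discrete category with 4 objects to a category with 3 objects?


A functor from a discrete category C to D is determined by
where each object maps. Each of the 4 objects of C can map
to any of the 3 objects of D independently.
Number of functors = 3^4 = 81

81


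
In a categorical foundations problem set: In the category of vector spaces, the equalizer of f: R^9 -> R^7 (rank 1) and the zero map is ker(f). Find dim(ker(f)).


The equalizer of f and the zero map is ker(f).
By the rank-nullity theorem: dim(ker(f)) = dim(domain) - rank(f).
dim(ker(f)) = 9 - 1 = 8

8


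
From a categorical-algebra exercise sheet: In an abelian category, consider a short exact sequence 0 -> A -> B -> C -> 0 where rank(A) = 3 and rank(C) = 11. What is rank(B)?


For a short exact sequence 0 -> A -> B -> C -> 0,
rank is additive: rank(B) = rank(A) + rank(C).
rank(B) = 3 + 11 = 14

14


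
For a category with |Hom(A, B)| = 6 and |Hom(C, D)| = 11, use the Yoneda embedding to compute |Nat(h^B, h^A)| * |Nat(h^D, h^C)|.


By the Yoneda lemma, Nat(h^B, h^A) is isomorphic to Hom(A, B),
so |Nat(h^B, h^A)| = |Hom(A, B)| and |Nat(h^D, h^C)| = |Hom(C, D)|.
|Hom(A, B)| = 6, |Hom(C, D)| = 11.
|Nat(h^B, h^A) x Nat(h^D, h^C)| = 6 * 11 = 66

66


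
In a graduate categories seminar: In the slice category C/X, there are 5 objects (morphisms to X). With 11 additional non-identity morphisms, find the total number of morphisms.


In the slice category C/X, objects are morphisms to X.
Identity morphisms: 5 (one per object of C/X).
Non-identity morphisms: 11.
Total = 5 + 11 = 16

16


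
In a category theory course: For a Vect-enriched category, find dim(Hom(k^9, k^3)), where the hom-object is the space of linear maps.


In Vect-enriched categories, Hom(k^n, k^m) is the space of m x n matrices.
dim(Hom(k^9, k^3)) = 3 * 9 = 27

27


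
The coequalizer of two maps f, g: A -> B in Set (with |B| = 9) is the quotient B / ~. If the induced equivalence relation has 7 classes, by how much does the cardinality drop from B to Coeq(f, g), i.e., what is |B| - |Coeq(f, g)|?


The coequalizer Coeq(f, g) = B / ~ has one element per equivalence class.
|B| = 9, |Coeq(f, g)| = 7.
|B| - |Coeq(f, g)| = 9 - 7 = 2.

2


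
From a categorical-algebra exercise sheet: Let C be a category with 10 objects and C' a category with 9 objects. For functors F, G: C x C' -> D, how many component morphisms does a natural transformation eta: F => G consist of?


A natural transformation eta: F => G assigns one component morphism per
object of the domain category.
The domain is the product category C x C', so
|Ob(C x C')| = |Ob(C)| * |Ob(C')| = 10 * 9 = 90.
Therefore eta has 90 component morphisms.

90


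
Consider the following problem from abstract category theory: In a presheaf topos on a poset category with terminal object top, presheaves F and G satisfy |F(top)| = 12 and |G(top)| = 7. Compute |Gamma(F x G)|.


Global sections of a presheaf on a poset with terminal top satisfy
Gamma(H) ~ H(top). Presheaves admit pointwise products, so
(F x G)(top) = F(top) x G(top) (Cartesian product).
|Gamma(F x G)| = |F(top)| * |G(top)| = 12 * 7 = 84.

84


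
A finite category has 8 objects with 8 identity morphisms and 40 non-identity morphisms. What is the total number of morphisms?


Each object has an identity morphism, giving 8 identities.
Adding the 40 non-identity morphisms:
Total = 8 + 40 = 48

48


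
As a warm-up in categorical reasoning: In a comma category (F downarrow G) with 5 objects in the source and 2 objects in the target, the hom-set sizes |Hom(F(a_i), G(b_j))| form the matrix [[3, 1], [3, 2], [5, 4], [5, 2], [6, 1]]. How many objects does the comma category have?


Objects of (F downarrow G) are triples (a, b, h: F(a)->G(b)).
The count equals the sum of all entries in the hom-matrix.
sum(row 0) = 4
sum(row 1) = 5
sum(row 2) = 9
sum(row 3) = 7
sum(row 4) = 7
Grand total = 32

32


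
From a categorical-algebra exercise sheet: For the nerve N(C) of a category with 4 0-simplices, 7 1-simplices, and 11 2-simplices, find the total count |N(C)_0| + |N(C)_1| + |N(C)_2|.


The 2-skeleton of the nerve N(C) consists of simplices in dimensions 0, 1, 2:
  |N(C)_0| = 4 (objects)
  |N(C)_1| = 7 (morphisms)
  |N(C)_2| = 11 (composable pairs)
Total = 4 + 7 + 11 = 22

22


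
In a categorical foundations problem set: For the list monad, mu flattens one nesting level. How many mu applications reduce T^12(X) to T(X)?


Each application of mu: T^2 -> T removes one layer of nesting.
Starting at depth 12 (i.e., T^12(X)), we need to reach T(X).
Number of mu applications = 12 - 1 = 11

11


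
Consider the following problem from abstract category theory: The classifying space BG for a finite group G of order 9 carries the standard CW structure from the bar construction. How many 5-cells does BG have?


In the bar-construction CW model of BG, the n-cells are indexed by
n-tuples [g_1|...|g_n] of non-identity elements of G (degenerate
simplices with some g_i = e do not contribute cells), so there are
(|G| - 1)^n n-cells.
For dim = 5 with |G| = 9:
cells = (9 - 1)^5 = 8^5 = 32768

32768


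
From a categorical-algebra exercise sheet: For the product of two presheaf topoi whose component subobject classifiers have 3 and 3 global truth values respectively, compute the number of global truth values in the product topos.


In a product of presheaf topoi E_1 x E_2, the subobject classifier
is Omega = Omega_1 x Omega_2 (componentwise), so
|Omega(top)| = |Omega_1(top_1)| * |Omega_2(top_2)|.
= 3 * 3 = 9.

9


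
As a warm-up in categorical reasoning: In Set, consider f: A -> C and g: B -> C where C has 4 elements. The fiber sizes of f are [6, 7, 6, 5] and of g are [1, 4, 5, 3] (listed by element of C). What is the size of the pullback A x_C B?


The pullback A x_C B consists of pairs (a, b) with f(a) = g(b).
For each element c in C, the fiber product has |f^-1(c)| * |g^-1(c)| elements.
Summing over C: 6 * 1 + 7 * 4 + 6 * 5 + 5 * 3
= 6 + 28 + 30 + 15 = 79

79


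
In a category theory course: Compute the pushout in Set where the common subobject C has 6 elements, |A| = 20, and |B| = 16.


The pushout A +_C B identifies the images of C in A and B.
|A +_C B| = |A| + |B| - |C| (for injections).
= 20 + 16 - 6 = 30

30


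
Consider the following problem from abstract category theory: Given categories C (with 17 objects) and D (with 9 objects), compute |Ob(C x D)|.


The product category C x D has objects that are pairs (c, d).
Number of pairs = |Ob(C)| * |Ob(D)| = 17 * 9 = 153

153


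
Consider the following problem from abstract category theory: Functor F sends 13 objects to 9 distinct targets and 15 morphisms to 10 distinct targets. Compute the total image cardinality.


The image of F consists of distinct objects and distinct morphisms.
|Im(F)| on objects = 9
|Im(F)| on morphisms = 10
Total image cardinality = 9 + 10 = 19

19


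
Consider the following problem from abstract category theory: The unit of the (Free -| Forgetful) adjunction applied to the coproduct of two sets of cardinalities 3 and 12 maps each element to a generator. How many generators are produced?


The unit eta_X: X -> U(F(X)) of the Free-Forgetful adjunction
maps each element of X to a generator of F(X). For X = S + T (disjoint
union in Set), |S + T| = |S| + |T|.
Total mappings = 3 + 12 = 15.

15


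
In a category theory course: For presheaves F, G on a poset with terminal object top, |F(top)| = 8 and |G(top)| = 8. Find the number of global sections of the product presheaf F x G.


Global sections of a presheaf on a poset with terminal top satisfy
Gamma(H) ~ H(top). Presheaves admit pointwise products, so
(F x G)(top) = F(top) x G(top) (Cartesian product).
|Gamma(F x G)| = |F(top)| * |G(top)| = 8 * 8 = 64.

64


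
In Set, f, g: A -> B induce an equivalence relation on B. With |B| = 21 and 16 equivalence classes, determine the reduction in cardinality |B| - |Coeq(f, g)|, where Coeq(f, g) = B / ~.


The coequalizer Coeq(f, g) = B / ~ has one element per equivalence class.
|B| = 21, |Coeq(f, g)| = 16.
|B| - |Coeq(f, g)| = 21 - 16 = 5.

5


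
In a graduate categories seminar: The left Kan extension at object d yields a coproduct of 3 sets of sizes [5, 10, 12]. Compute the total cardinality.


Pointwise, the left Kan extension (Lan_F H)(d) is the colimit, indexed
by the comma category (F downarrow d), of H composed with the
projection (F downarrow d) -> C. Here that colimit is given
as a coproduct (disjoint union) of sets, so its cardinality is the
sum of the sizes of the summands.
Coproduct of sets with sizes: 5 + 10 + 12
= 27

27


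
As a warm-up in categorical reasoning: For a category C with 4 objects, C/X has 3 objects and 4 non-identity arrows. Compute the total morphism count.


In the slice category C/X, objects are morphisms to X.
Identity morphisms: 3 (one per object of C/X).
Non-identity morphisms: 4.
Total = 3 + 4 = 7

7


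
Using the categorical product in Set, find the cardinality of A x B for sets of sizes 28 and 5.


In Set, the product A x B is the Cartesian product.
By the universal property, |A x B| = |A| * |B|.
|A x B| = 28 * 5 = 140

140


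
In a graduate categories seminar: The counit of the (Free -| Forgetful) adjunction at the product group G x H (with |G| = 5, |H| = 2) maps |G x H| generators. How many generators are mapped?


The counit epsilon_K: F(U(K)) -> K of the Free-Forgetful adjunction
maps |K| generators of F(U(K)) into K. For K = G x H (the product group),
|G x H| = |G| * |H|.
Total generators mapped = 5 * 2 = 10.

10


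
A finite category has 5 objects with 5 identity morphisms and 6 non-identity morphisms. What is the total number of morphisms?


Each object has an identity morphism, giving 5 identities.
Adding the 6 non-identity morphisms:
Total = 5 + 6 = 11

11


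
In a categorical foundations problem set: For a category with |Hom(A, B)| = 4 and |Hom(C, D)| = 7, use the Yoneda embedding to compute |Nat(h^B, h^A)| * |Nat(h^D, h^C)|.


By the Yoneda lemma, Nat(h^B, h^A) is isomorphic to Hom(A, B),
so |Nat(h^B, h^A)| = |Hom(A, B)| and |Nat(h^D, h^C)| = |Hom(C, D)|.
|Hom(A, B)| = 4, |Hom(C, D)| = 7.
|Nat(h^B, h^A) x Nat(h^D, h^C)| = 4 * 7 = 28

28


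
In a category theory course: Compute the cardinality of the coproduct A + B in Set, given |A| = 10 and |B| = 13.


In Set, the coproduct A + B is the disjoint union.
|A + B| = |A| + |B| = 10 + 13 = 23

23


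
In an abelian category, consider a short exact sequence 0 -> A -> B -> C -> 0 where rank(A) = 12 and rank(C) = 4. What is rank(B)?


For a short exact sequence 0 -> A -> B -> C -> 0,
rank is additive: rank(B) = rank(A) + rank(C).
rank(B) = 12 + 4 = 16

16


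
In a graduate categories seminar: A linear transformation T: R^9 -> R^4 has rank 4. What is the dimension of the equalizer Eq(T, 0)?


The equalizer of f and the zero map is ker(f).
By the rank-nullity theorem: dim(ker(f)) = dim(domain) - rank(f).
dim(ker(f)) = 9 - 4 = 5

5


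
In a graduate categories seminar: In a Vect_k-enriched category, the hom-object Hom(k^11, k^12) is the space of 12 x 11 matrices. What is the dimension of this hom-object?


In Vect-enriched categories, Hom(k^n, k^m) is the space of m x n matrices.
dim(Hom(k^11, k^12)) = 12 * 11 = 132

132


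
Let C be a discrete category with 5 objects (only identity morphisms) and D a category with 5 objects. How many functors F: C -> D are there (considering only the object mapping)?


A functor from a discrete category C to D is determined by
where each object maps. Each of the 5 objects of C can map
to any of the 5 objects of D independently.
Number of functors = 5^5 = 3125

3125


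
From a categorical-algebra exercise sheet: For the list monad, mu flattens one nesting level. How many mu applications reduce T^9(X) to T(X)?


Each application of mu: T^2 -> T removes one layer of nesting.
Starting at depth 9 (i.e., T^9(X)), we need to reach T(X).
Number of mu applications = 9 - 1 = 8

8


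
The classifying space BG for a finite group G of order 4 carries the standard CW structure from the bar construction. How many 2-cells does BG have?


In the bar-construction CW model of BG, the n-cells are indexed by
n-tuples [g_1|...|g_n] of non-identity elements of G (degenerate
simplices with some g_i = e do not contribute cells), so there are
(|G| - 1)^n n-cells.
For dim = 2 with |G| = 4:
cells = (4 - 1)^2 = 3^2 = 9

9


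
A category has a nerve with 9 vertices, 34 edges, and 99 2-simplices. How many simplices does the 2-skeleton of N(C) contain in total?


The 2-skeleton of the nerve N(C) consists of simplices in dimensions 0, 1, 2:
  |N(C)_0| = 9 (objects)
  |N(C)_1| = 34 (morphisms)
  |N(C)_2| = 99 (composable pairs)
Total = 9 + 34 + 99 = 142

142


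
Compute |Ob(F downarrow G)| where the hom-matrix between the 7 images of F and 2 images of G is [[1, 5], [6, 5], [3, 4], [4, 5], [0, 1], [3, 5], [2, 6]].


Objects of (F downarrow G) are triples (a, b, h: F(a)->G(b)).
The count equals the sum of all entries in the hom-matrix.
sum(row 0) = 6
sum(row 1) = 11
sum(row 2) = 7
sum(row 3) = 9
sum(row 4) = 1
sum(row 5) = 8
sum(row 6) = 8
Grand total = 50

50


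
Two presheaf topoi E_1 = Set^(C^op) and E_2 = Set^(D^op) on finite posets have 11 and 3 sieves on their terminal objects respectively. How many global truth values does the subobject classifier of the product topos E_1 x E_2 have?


In a product of presheaf topoi E_1 x E_2, the subobject classifier
is Omega = Omega_1 x Omega_2 (componentwise), so
|Omega(top)| = |Omega_1(top_1)| * |Omega_2(top_2)|.
= 11 * 3 = 33.

33


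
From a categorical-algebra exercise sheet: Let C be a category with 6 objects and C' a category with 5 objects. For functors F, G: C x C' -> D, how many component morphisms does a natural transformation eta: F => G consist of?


A natural transformation eta: F => G assigns one component morphism per
object of the domain category.
The domain is the product category C x C', so
|Ob(C x C')| = |Ob(C)| * |Ob(C')| = 6 * 5 = 30.
Therefore eta has 30 component morphisms.

30


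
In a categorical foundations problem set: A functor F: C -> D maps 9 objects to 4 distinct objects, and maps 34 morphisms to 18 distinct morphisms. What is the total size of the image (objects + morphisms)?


The image of F consists of distinct objects and distinct morphisms.
|Im(F)| on objects = 4
|Im(F)| on morphisms = 18
Total image cardinality = 4 + 18 = 22

22


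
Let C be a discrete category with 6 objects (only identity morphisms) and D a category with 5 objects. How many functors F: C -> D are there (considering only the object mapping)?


A functor from a discrete category C to D is determined by
where each object maps. Each of the 6 objects of C can map
to any of the 5 objects of D independently.
Number of functors = 5^6 = 15625

15625


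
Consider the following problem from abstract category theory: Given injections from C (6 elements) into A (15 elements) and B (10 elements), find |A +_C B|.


The pushout A +_C B identifies the images of C in A and B.
|A +_C B| = |A| + |B| - |C| (for injections).
= 15 + 10 - 6 = 19

19


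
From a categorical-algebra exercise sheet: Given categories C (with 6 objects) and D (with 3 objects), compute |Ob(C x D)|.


The product category C x D has objects that are pairs (c, d).
Number of pairs = |Ob(C)| * |Ob(D)| = 6 * 3 = 18

18


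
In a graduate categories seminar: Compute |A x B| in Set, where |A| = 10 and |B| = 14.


In Set, the product A x B is the Cartesian product.
By the universal property, |A x B| = |A| * |B|.
|A x B| = 10 * 14 = 140

140


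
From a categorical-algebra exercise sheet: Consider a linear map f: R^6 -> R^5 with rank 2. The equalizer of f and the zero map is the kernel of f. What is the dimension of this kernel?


The equalizer of f and the zero map is ker(f).
By the rank-nullity theorem: dim(ker(f)) = dim(domain) - rank(f).
dim(ker(f)) = 6 - 2 = 4

4


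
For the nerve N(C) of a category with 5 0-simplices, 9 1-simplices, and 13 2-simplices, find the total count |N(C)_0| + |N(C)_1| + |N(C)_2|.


The 2-skeleton of the nerve N(C) consists of simplices in dimensions 0, 1, 2:
  |N(C)_0| = 5 (objects)
  |N(C)_1| = 9 (morphisms)
  |N(C)_2| = 13 (composable pairs)
Total = 5 + 9 + 13 = 27

27


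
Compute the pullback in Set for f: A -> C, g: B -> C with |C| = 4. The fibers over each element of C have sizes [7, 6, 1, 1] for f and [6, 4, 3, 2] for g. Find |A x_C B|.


The pullback A x_C B consists of pairs (a, b) with f(a) = g(b).
For each element c in C, the fiber product has |f^-1(c)| * |g^-1(c)| elements.
Summing over C: 7 * 6 + 6 * 4 + 1 * 3 + 1 * 2
= 42 + 24 + 3 + 2 = 71

71


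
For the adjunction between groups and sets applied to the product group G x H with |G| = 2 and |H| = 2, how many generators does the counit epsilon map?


The counit epsilon_K: F(U(K)) -> K of the Free-Forgetful adjunction
maps |K| generators of F(U(K)) into K. For K = G x H (the product group),
|G x H| = |G| * |H|.
Total generators mapped = 2 * 2 = 4.

4


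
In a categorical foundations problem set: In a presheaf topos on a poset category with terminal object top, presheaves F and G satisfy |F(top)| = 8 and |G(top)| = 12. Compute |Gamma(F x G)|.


Global sections of a presheaf on a poset with terminal top satisfy
Gamma(H) ~ H(top). Presheaves admit pointwise products, so
(F x G)(top) = F(top) x G(top) (Cartesian product).
|Gamma(F x G)| = |F(top)| * |G(top)| = 8 * 12 = 96.

96


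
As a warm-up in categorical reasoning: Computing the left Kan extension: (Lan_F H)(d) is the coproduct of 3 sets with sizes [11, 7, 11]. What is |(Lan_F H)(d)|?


Pointwise, the left Kan extension (Lan_F H)(d) is the colimit, indexed
by the comma category (F downarrow d), of H composed with the
projection (F downarrow d) -> C. Here that colimit is given
as a coproduct (disjoint union) of sets, so its cardinality is the
sum of the sizes of the summands.
Coproduct of sets with sizes: 11 + 7 + 11
= 29

29


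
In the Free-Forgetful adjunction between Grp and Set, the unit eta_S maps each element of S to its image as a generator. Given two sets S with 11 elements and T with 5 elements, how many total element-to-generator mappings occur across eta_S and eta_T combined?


The unit eta_X: X -> U(F(X)) of the Free-Forgetful adjunction
maps each element of X to a generator of F(X). For X = S + T (disjoint
union in Set), |S + T| = |S| + |T|.
Total mappings = 11 + 5 = 16.

16


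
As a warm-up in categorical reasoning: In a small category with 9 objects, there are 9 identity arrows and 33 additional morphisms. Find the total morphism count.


Each object has an identity morphism, giving 9 identities.
Adding the 33 non-identity morphisms:
Total = 9 + 33 = 42

42


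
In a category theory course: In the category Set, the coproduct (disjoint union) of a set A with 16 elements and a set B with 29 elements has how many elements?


In Set, the coproduct A + B is the disjoint union.
|A + B| = |A| + |B| = 16 + 29 = 45

45


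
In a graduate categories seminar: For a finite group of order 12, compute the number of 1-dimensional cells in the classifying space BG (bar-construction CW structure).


In the bar-construction CW model of BG, the n-cells are indexed by
n-tuples [g_1|...|g_n] of non-identity elements of G (degenerate
simplices with some g_i = e do not contribute cells), so there are
(|G| - 1)^n n-cells.
For dim = 1 with |G| = 12:
cells = (12 - 1)^1 = 11^1 = 11

11


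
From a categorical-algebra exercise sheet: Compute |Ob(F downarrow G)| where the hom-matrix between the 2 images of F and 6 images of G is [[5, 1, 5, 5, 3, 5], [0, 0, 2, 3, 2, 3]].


Objects of (F downarrow G) are triples (a, b, h: F(a)->G(b)).
The count equals the sum of all entries in the hom-matrix.
sum(row 0) = 24
sum(row 1) = 10
Grand total = 34

34


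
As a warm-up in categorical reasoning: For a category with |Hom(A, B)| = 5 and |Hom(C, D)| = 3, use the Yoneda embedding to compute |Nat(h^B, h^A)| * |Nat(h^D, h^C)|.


By the Yoneda lemma, Nat(h^B, h^A) is isomorphic to Hom(A, B),
so |Nat(h^B, h^A)| = |Hom(A, B)| and |Nat(h^D, h^C)| = |Hom(C, D)|.
|Hom(A, B)| = 5, |Hom(C, D)| = 3.
|Nat(h^B, h^A) x Nat(h^D, h^C)| = 5 * 3 = 15

15


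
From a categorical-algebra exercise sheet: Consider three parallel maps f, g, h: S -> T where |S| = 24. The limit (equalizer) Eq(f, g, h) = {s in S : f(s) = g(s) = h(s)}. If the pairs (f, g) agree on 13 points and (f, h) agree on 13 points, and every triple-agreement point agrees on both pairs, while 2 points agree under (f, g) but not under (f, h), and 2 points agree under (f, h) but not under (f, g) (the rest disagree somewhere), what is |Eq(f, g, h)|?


Eq(f, g, h) is the triple-agreement set: points in S where all three
maps take the same value. Using inclusion-exclusion on the pairwise data:
Pair (f, g) agrees on 13 points; pair (f, h) on 13 points.
Points agreeing under (f, g) but not (f, h) = 2; under (f, h) but not (f, g) = 2.
Triple-agreement = agreement-in-(f, g) minus points that agree under (f, g) but not (f, h):
|Eq(f, g, h)| = 13 - 2 = 11
(cross-check via (f, h): 13 - 2 = 11.)

11


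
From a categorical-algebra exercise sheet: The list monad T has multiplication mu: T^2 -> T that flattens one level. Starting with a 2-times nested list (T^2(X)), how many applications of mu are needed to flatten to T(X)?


Each application of mu: T^2 -> T removes one layer of nesting.
Starting at depth 2 (i.e., T^2(X)), we need to reach T(X).
Number of mu applications = 2 - 1 = 1

1


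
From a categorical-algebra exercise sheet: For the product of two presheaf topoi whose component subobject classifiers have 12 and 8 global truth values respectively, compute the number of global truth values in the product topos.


In a product of presheaf topoi E_1 x E_2, the subobject classifier
is Omega = Omega_1 x Omega_2 (componentwise), so
|Omega(top)| = |Omega_1(top_1)| * |Omega_2(top_2)|.
= 12 * 8 = 96.

96


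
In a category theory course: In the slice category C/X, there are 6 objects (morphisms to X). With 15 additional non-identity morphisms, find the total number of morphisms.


In the slice category C/X, objects are morphisms to X.
Identity morphisms: 6 (one per object of C/X).
Non-identity morphisms: 15.
Total = 6 + 15 = 21

21


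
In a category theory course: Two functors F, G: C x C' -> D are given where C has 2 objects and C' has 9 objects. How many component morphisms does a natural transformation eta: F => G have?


A natural transformation eta: F => G assigns one component morphism per
object of the domain category.
The domain is the product category C x C', so
|Ob(C x C')| = |Ob(C)| * |Ob(C')| = 2 * 9 = 18.
Therefore eta has 18 component morphisms.

18


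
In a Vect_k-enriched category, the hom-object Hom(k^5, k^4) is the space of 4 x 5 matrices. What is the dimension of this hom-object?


In Vect-enriched categories, Hom(k^n, k^m) is the space of m x n matrices.
dim(Hom(k^5, k^4)) = 4 * 5 = 20

20


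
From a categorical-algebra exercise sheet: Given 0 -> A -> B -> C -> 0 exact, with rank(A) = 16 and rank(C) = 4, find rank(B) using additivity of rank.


For a short exact sequence 0 -> A -> B -> C -> 0,
rank is additive: rank(B) = rank(A) + rank(C).
rank(B) = 16 + 4 = 20

20


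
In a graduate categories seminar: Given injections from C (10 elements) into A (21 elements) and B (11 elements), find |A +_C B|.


The pushout A +_C B identifies the images of C in A and B.
|A +_C B| = |A| + |B| - |C| (for injections).
= 21 + 11 - 10 = 22

22


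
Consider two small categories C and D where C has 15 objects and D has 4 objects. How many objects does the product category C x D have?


The product category C x D has objects that are pairs (c, d).
Number of pairs = |Ob(C)| * |Ob(D)| = 15 * 4 = 60

60


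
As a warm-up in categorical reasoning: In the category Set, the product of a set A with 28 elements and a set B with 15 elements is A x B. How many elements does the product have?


In Set, the product A x B is the Cartesian product.
By the universal property, |A x B| = |A| * |B|.
|A x B| = 28 * 15 = 420

420


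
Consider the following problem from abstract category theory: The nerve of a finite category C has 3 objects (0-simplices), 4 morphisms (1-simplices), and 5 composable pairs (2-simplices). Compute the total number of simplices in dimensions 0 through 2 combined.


The 2-skeleton of the nerve N(C) consists of simplices in dimensions 0, 1, 2:
  |N(C)_0| = 3 (objects)
  |N(C)_1| = 4 (morphisms)
  |N(C)_2| = 5 (composable pairs)
Total = 3 + 4 + 5 = 12

12


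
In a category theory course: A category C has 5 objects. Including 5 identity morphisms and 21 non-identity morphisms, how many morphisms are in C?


Each object has an identity morphism, giving 5 identities.
Adding the 21 non-identity morphisms:
Total = 5 + 21 = 26

26


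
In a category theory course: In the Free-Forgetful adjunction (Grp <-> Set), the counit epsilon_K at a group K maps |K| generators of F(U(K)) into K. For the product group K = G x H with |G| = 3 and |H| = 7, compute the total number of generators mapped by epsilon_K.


The counit epsilon_K: F(U(K)) -> K of the Free-Forgetful adjunction
maps |K| generators of F(U(K)) into K. For K = G x H (the product group),
|G x H| = |G| * |H|.
Total generators mapped = 3 * 7 = 21.

21


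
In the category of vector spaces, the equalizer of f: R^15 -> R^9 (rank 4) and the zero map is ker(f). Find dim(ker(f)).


The equalizer of f and the zero map is ker(f).
By the rank-nullity theorem: dim(ker(f)) = dim(domain) - rank(f).
dim(ker(f)) = 15 - 4 = 11

11


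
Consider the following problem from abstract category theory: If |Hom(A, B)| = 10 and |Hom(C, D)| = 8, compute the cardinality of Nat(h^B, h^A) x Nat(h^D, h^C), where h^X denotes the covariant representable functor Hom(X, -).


By the Yoneda lemma, Nat(h^B, h^A) is isomorphic to Hom(A, B),
so |Nat(h^B, h^A)| = |Hom(A, B)| and |Nat(h^D, h^C)| = |Hom(C, D)|.
|Hom(A, B)| = 10, |Hom(C, D)| = 8.
|Nat(h^B, h^A) x Nat(h^D, h^C)| = 10 * 8 = 80

80


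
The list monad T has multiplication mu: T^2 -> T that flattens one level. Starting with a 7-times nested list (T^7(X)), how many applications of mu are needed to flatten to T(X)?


Each application of mu: T^2 -> T removes one layer of nesting.
Starting at depth 7 (i.e., T^7(X)), we need to reach T(X).
Number of mu applications = 7 - 1 = 6

6


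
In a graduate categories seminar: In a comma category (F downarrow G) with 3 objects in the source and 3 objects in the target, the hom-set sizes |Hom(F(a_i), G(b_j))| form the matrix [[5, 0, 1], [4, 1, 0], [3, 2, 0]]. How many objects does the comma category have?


Objects of (F downarrow G) are triples (a, b, h: F(a)->G(b)).
The count equals the sum of all entries in the hom-matrix.
sum(row 0) = 6
sum(row 1) = 5
sum(row 2) = 5
Grand total = 16

16


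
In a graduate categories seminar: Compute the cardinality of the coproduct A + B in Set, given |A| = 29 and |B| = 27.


In Set, the coproduct A + B is the disjoint union.
|A + B| = |A| + |B| = 29 + 27 = 56

56


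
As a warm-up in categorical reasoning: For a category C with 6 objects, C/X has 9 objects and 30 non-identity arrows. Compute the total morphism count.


In the slice category C/X, objects are morphisms to X.
Identity morphisms: 9 (one per object of C/X).
Non-identity morphisms: 30.
Total = 9 + 30 = 39

39


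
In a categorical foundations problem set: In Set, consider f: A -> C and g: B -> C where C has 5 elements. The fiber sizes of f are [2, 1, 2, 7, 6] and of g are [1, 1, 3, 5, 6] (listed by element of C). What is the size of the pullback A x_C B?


The pullback A x_C B consists of pairs (a, b) with f(a) = g(b).
For each element c in C, the fiber product has |f^-1(c)| * |g^-1(c)| elements.
Summing over C: 2 * 1 + 1 * 1 + 2 * 3 + 7 * 5 + 6 * 6
= 2 + 1 + 6 + 35 + 36 = 80

80


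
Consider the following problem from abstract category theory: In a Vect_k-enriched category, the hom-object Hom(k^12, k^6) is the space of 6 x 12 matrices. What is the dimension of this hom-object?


In Vect-enriched categories, Hom(k^n, k^m) is the space of m x n matrices.
dim(Hom(k^12, k^6)) = 6 * 12 = 72

72


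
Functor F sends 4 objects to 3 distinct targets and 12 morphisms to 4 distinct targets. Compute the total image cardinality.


The image of F consists of distinct objects and distinct morphisms.
|Im(F)| on objects = 3
|Im(F)| on morphisms = 4
Total image cardinality = 3 + 4 = 7

7


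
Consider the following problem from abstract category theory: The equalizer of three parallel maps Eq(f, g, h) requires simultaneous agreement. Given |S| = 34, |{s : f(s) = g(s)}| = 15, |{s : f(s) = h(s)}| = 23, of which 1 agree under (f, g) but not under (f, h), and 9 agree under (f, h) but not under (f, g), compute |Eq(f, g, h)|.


Eq(f, g, h) is the triple-agreement set: points in S where all three
maps take the same value. Using inclusion-exclusion on the pairwise data:
Pair (f, g) agrees on 15 points; pair (f, h) on 23 points.
Points agreeing under (f, g) but not (f, h) = 1; under (f, h) but not (f, g) = 9.
Triple-agreement = agreement-in-(f, g) minus points that agree under (f, g) but not (f, h):
|Eq(f, g, h)| = 15 - 1 = 14
(cross-check via (f, h): 23 - 9 = 14.)

14


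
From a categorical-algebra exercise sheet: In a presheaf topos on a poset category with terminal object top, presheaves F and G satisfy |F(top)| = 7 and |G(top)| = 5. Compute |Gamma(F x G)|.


Global sections of a presheaf on a poset with terminal top satisfy
Gamma(H) ~ H(top). Presheaves admit pointwise products, so
(F x G)(top) = F(top) x G(top) (Cartesian product).
|Gamma(F x G)| = |F(top)| * |G(top)| = 7 * 5 = 35.

35


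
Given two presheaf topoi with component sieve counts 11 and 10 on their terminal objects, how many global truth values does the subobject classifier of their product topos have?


In a product of presheaf topoi E_1 x E_2, the subobject classifier
is Omega = Omega_1 x Omega_2 (componentwise), so
|Omega(top)| = |Omega_1(top_1)| * |Omega_2(top_2)|.
= 11 * 10 = 110.

110


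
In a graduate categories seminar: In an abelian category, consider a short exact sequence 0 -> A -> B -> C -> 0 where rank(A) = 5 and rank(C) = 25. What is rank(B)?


For a short exact sequence 0 -> A -> B -> C -> 0,
rank is additive: rank(B) = rank(A) + rank(C).
rank(B) = 5 + 25 = 30

30


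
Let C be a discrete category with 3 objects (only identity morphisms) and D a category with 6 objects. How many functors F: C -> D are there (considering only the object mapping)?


A functor from a discrete category C to D is determined by
where each object maps. Each of the 3 objects of C can map
to any of the 6 objects of D independently.
Number of functors = 6^3 = 216

216


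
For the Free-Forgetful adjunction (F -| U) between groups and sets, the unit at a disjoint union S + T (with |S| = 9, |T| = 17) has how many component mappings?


The unit eta_X: X -> U(F(X)) of the Free-Forgetful adjunction
maps each element of X to a generator of F(X). For X = S + T (disjoint
union in Set), |S + T| = |S| + |T|.
Total mappings = 9 + 17 = 26.

26


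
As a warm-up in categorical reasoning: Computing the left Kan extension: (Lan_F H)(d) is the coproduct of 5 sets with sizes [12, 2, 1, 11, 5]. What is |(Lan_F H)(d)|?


Pointwise, the left Kan extension (Lan_F H)(d) is the colimit, indexed
by the comma category (F downarrow d), of H composed with the
projection (F downarrow d) -> C. Here that colimit is given
as a coproduct (disjoint union) of sets, so its cardinality is the
sum of the sizes of the summands.
Coproduct of sets with sizes: 12 + 2 + 1 + 11 + 5
= 31

31


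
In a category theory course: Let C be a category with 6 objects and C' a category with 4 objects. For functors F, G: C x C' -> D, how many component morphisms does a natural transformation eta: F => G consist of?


A natural transformation eta: F => G assigns one component morphism per
object of the domain category.
The domain is the product category C x C', so
|Ob(C x C')| = |Ob(C)| * |Ob(C')| = 6 * 4 = 24.
Therefore eta has 24 component morphisms.

24


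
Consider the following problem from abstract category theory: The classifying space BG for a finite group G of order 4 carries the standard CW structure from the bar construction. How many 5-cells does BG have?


In the bar-construction CW model of BG, the n-cells are indexed by
n-tuples [g_1|...|g_n] of non-identity elements of G (degenerate
simplices with some g_i = e do not contribute cells), so there are
(|G| - 1)^n n-cells.
For dim = 5 with |G| = 4:
cells = (4 - 1)^5 = 3^5 = 243

243


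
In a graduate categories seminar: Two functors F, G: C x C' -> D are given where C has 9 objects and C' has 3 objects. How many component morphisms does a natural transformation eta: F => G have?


A natural transformation eta: F => G assigns one component morphism per
object of the domain category.
The domain is the product category C x C', so
|Ob(C x C')| = |Ob(C)| * |Ob(C')| = 9 * 3 = 27.
Therefore eta has 27 component morphisms.

27


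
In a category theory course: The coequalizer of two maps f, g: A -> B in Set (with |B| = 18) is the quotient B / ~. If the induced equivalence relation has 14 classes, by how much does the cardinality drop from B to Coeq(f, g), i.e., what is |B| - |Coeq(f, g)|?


The coequalizer Coeq(f, g) = B / ~ has one element per equivalence class.
|B| = 18, |Coeq(f, g)| = 14.
|B| - |Coeq(f, g)| = 18 - 14 = 4.

4


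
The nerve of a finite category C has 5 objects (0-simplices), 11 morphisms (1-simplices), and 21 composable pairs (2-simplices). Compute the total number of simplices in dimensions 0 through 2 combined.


The 2-skeleton of the nerve N(C) consists of simplices in dimensions 0, 1, 2:
  |N(C)_0| = 5 (objects)
  |N(C)_1| = 11 (morphisms)
  |N(C)_2| = 21 (composable pairs)
Total = 5 + 11 + 21 = 37

37


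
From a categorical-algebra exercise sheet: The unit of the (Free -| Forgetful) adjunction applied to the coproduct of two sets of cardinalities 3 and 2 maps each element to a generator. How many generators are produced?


The unit eta_X: X -> U(F(X)) of the Free-Forgetful adjunction
maps each element of X to a generator of F(X). For X = S + T (disjoint
union in Set), |S + T| = |S| + |T|.
Total mappings = 3 + 2 = 5.

5


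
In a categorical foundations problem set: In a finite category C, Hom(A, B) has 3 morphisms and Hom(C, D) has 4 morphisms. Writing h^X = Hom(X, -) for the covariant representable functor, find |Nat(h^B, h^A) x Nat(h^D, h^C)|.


By the Yoneda lemma, Nat(h^B, h^A) is isomorphic to Hom(A, B),
so |Nat(h^B, h^A)| = |Hom(A, B)| and |Nat(h^D, h^C)| = |Hom(C, D)|.
|Hom(A, B)| = 3, |Hom(C, D)| = 4.
|Nat(h^B, h^A) x Nat(h^D, h^C)| = 3 * 4 = 12

12


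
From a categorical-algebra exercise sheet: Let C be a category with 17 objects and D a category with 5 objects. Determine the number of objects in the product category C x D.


The product category C x D has objects that are pairs (c, d).
Number of pairs = |Ob(C)| * |Ob(D)| = 17 * 5 = 85

85


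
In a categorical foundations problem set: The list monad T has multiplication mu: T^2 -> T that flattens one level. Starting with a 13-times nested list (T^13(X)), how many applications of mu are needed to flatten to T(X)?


Each application of mu: T^2 -> T removes one layer of nesting.
Starting at depth 13 (i.e., T^13(X)), we need to reach T(X).
Number of mu applications = 13 - 1 = 12

12


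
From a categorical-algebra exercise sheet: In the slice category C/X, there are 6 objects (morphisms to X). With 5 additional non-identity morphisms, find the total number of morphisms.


In the slice category C/X, objects are morphisms to X.
Identity morphisms: 6 (one per object of C/X).
Non-identity morphisms: 5.
Total = 6 + 5 = 11

11


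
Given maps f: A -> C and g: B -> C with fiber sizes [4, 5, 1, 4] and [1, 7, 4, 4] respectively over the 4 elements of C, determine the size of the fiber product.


The pullback A x_C B consists of pairs (a, b) with f(a) = g(b).
For each element c in C, the fiber product has |f^-1(c)| * |g^-1(c)| elements.
Summing over C: 4 * 1 + 5 * 7 + 1 * 4 + 4 * 4
= 4 + 35 + 4 + 16 = 59

59


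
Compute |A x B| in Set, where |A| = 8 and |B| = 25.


In Set, the product A x B is the Cartesian product.
By the universal property, |A x B| = |A| * |B|.
|A x B| = 8 * 25 = 200

200


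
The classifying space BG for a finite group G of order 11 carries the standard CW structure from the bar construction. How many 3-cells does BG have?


In the bar-construction CW model of BG, the n-cells are indexed by
n-tuples [g_1|...|g_n] of non-identity elements of G (degenerate
simplices with some g_i = e do not contribute cells), so there are
(|G| - 1)^n n-cells.
For dim = 3 with |G| = 11:
cells = (11 - 1)^3 = 10^3 = 1000

1000
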